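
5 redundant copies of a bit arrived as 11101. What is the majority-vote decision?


Ones: 4 out of 5
Threshold: 3

1 (4/5 voted 1)


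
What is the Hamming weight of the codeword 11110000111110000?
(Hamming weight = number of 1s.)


Counting 1s in 11110000111110000

9


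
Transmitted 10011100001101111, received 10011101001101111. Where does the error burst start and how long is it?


XOR: 00000001000000000

Burst at position 7, length 1


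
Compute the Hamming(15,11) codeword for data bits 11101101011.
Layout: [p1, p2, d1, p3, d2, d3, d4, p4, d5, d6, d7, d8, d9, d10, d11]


Parity bits: p1=0, p2=1, p3=1, p4=1

011111011101011


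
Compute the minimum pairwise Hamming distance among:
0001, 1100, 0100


Comparing all pairs, minimum distance: 1
Can detect 0 errors, correct 0 errors

1


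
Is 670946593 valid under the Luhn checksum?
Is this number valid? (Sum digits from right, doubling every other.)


Luhn sum = 44
44 mod 10 = 4

Invalid (Luhn sum mod 10 = 4)


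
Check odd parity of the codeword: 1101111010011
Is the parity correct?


Number of 1s: 9

Yes, parity is correct (9 ones)


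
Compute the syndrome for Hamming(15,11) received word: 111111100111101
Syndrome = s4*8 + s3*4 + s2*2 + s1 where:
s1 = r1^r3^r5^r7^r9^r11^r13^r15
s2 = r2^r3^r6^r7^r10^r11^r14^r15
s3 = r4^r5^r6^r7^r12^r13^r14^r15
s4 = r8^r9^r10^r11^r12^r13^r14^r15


s1=1, s2=1, s3=1, s4=1

Syndrome = 15 (error at position 15)


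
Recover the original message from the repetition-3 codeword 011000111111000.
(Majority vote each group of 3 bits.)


Groups: 011, 000, 111, 111, 000
Majority votes: 10110

10110


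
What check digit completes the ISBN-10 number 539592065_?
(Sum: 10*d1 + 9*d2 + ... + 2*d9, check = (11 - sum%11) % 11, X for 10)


Weighted sum: 276
276 mod 11 = 1

Check digit: X


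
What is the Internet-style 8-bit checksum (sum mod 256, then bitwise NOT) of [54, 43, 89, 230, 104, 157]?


Sum = 677 mod 256 = 165
Complement = 90

90


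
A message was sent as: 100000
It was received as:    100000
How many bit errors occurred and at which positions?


XOR: 000000

0 errors (received matches sent)


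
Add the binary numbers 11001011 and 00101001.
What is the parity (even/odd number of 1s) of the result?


11001011 = 203
00101001 = 41
Sum = 244 = 11110100
1s count = 5

odd parity (5 ones in 11110100)


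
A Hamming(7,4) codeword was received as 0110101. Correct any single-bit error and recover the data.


Syndrome = 3: error at position 3

Data: 0101 (corrected bit 3)


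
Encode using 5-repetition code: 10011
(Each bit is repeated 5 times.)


Each bit -> 5 copies

1111100000000001111111111


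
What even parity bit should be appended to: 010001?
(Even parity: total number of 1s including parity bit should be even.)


Number of 1s in data: 2
Parity bit: 0

0


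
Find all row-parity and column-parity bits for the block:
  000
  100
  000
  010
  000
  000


Row parities: 010100
Column parities: 110

Row P: 010100, Col P: 110, Corner: 0


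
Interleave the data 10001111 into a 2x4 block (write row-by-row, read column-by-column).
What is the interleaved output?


Matrix:
  1000
  1111
Read columns: 11010101

11010101


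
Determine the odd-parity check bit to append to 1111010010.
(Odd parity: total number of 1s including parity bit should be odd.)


Number of 1s in data: 6
Parity bit: 1

1


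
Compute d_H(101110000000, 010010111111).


XOR: 111100111111
Count of 1s: 10

10


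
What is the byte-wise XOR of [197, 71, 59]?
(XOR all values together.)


XOR chain: 197 ^ 71 ^ 59 = 185

185


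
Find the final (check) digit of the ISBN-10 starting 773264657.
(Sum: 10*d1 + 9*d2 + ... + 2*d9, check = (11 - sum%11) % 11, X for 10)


Weighted sum: 280
280 mod 11 = 5

Check digit: 6


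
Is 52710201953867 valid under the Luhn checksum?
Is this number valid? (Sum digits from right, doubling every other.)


Luhn sum = 50
50 mod 10 = 0

Valid (Luhn sum mod 10 = 0)


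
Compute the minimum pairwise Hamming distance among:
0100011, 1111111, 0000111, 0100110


Comparing all pairs, minimum distance: 2
Can detect 1 errors, correct 0 errors

2


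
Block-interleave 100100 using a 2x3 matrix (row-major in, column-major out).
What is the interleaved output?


Matrix:
  100
  100
Read columns: 110000

110000


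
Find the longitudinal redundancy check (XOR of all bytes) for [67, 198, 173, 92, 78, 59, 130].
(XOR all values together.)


XOR chain: 67 ^ 198 ^ 173 ^ 92 ^ 78 ^ 59 ^ 130 = 131

131


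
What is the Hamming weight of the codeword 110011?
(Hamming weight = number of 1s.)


Counting 1s in 110011

4


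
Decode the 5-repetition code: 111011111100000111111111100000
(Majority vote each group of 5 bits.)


Groups: 11101, 11111, 00000, 11111, 11111, 00000
Majority votes: 110110

110110


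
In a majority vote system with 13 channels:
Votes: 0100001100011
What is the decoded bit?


Ones: 5 out of 13
Threshold: 7

0 (5/13 voted 1)


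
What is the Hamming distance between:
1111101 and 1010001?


XOR: 0101100
Count of 1s: 3

3


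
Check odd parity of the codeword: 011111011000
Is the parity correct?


Number of 1s: 7

Yes, parity is correct (7 ones)


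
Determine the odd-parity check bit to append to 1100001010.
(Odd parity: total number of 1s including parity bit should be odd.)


Number of 1s in data: 4
Parity bit: 1

1


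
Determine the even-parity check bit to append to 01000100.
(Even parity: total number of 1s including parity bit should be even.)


Number of 1s in data: 2
Parity bit: 0

0


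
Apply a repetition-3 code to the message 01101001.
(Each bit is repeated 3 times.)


Each bit -> 3 copies

000111111000111000000111


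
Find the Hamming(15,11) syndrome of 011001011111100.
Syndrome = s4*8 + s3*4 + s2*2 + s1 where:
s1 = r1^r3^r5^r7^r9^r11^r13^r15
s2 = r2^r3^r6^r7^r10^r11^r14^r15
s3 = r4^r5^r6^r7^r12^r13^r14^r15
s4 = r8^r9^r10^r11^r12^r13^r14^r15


s1=0, s2=1, s3=1, s4=0

Syndrome = 6 (error at position 6)


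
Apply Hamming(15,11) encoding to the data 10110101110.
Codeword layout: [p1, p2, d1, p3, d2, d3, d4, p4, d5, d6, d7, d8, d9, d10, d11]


Parity bits: p1=1, p2=1, p3=1, p4=0

111101100101110


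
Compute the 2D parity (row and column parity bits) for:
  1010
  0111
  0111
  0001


Row parities: 0111
Column parities: 1011

Row P: 0111, Col P: 1011, Corner: 1


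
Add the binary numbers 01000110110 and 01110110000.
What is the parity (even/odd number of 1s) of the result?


01000110110 = 566
01110110000 = 944
Sum = 1510 = 10111100110
1s count = 7

odd parity (7 ones in 10111100110)


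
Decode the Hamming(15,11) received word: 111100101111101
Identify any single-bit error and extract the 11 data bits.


Syndrome = 5: error at position 5

Data: 11011111101 (corrected bit 5)


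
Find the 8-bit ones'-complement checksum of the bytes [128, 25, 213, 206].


Sum = 572 mod 256 = 60
Complement = 195

195


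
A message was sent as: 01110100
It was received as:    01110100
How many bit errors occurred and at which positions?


XOR: 00000000

0 errors (received matches sent)


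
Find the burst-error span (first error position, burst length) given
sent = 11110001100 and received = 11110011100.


XOR: 00000010000

Burst at position 6, length 1


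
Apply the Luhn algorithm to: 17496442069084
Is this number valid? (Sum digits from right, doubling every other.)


Luhn sum = 69
69 mod 10 = 9

Invalid (Luhn sum mod 10 = 9)


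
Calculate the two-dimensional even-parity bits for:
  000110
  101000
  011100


Row parities: 001
Column parities: 110010

Row P: 001, Col P: 110010, Corner: 1


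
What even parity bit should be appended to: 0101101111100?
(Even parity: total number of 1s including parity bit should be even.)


Number of 1s in data: 8
Parity bit: 0

0


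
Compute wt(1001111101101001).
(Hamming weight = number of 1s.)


Counting 1s in 1001111101101001

10


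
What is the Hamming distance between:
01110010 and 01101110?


XOR: 00011100
Count of 1s: 3

3


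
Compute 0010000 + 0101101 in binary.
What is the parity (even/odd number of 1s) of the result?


0010000 = 16
0101101 = 45
Sum = 61 = 111101
1s count = 5

odd parity (5 ones in 111101)


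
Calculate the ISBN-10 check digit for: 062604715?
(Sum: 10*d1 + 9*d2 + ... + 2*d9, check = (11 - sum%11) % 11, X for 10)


Weighted sum: 173
173 mod 11 = 8

Check digit: 3


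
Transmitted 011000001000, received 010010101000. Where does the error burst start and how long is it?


XOR: 001010100000

Burst at position 2, length 5


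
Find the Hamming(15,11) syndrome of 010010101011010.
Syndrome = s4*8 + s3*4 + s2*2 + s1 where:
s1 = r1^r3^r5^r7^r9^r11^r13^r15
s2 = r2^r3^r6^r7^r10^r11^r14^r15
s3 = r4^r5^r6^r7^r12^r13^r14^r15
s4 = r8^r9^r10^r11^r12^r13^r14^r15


s1=0, s2=0, s3=0, s4=0

Syndrome = 0 (no error)


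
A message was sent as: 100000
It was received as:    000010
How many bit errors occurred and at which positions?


XOR: 100010

2 error(s) at position(s): 0, 4


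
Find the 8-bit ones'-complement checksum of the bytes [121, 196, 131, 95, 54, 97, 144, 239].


Sum = 1077 mod 256 = 53
Complement = 202

202


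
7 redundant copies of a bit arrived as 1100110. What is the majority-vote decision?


Ones: 4 out of 7
Threshold: 4

1 (4/7 voted 1)


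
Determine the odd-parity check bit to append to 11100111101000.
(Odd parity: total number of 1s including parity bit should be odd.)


Number of 1s in data: 8
Parity bit: 1

1


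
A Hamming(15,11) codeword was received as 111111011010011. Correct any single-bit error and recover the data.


Syndrome = 12: error at position 12

Data: 11101011011 (corrected bit 12)


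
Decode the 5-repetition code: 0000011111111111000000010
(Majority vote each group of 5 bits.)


Groups: 00000, 11111, 11111, 10000, 00010
Majority votes: 01100

01100


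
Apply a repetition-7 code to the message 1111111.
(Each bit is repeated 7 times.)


Each bit -> 7 copies

1111111111111111111111111111111111111111111111111


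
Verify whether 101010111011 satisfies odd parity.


Number of 1s: 8

No, parity error (8 ones)


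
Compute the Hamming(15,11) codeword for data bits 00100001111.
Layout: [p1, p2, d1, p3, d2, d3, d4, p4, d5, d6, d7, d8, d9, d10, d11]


Parity bits: p1=0, p2=1, p3=1, p4=0

010101000001111


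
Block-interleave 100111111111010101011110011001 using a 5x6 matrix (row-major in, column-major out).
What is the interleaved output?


Matrix:
  100111
  111111
  010101
  011110
  011001
Read columns: 110000111101011111101101011101

110000111101011111101101011101


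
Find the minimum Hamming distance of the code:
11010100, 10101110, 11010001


Comparing all pairs, minimum distance: 2
Can detect 1 errors, correct 0 errors

2


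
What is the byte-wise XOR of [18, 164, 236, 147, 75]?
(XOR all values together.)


XOR chain: 18 ^ 164 ^ 236 ^ 147 ^ 75 = 130

130


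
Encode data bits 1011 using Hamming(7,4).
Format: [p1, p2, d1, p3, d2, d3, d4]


Parity bits: p1=0, p2=1, p3=0

0110011


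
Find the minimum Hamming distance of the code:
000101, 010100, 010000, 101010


Comparing all pairs, minimum distance: 1
Can detect 0 errors, correct 0 errors

1


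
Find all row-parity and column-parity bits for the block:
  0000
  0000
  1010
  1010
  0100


Row parities: 00001
Column parities: 0100

Row P: 00001, Col P: 0100, Corner: 1


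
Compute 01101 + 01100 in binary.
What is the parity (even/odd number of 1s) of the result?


01101 = 13
01100 = 12
Sum = 25 = 11001
1s count = 3

odd parity (3 ones in 11001)


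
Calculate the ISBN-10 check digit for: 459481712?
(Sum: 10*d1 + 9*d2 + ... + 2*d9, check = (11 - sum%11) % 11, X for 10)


Weighted sum: 273
273 mod 11 = 9

Check digit: 2


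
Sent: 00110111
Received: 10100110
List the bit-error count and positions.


XOR: 10010001

3 error(s) at position(s): 0, 3, 7


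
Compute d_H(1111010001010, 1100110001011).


XOR: 0011100000001
Count of 1s: 4

4


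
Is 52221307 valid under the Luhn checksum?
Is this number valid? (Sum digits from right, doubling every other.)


Luhn sum = 21
21 mod 10 = 1

Invalid (Luhn sum mod 10 = 1)


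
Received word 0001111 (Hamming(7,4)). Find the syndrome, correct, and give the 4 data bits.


Syndrome = 0: no error detected

Data: 0111 (no errors)


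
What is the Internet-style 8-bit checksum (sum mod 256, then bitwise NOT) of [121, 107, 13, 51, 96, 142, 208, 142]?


Sum = 880 mod 256 = 112
Complement = 143

143


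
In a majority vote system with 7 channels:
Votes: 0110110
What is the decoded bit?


Ones: 4 out of 7
Threshold: 4

1 (4/7 voted 1)


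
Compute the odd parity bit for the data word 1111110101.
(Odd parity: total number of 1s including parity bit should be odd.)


Number of 1s in data: 8
Parity bit: 1

1


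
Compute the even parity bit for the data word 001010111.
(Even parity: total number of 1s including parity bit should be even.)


Number of 1s in data: 5
Parity bit: 1

1


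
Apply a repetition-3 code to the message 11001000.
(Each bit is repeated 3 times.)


Each bit -> 3 copies

111111000000111000000000


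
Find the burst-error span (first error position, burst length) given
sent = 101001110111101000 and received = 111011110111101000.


XOR: 010010000000000000

Burst at position 1, length 4


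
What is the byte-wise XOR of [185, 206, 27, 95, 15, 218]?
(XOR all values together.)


XOR chain: 185 ^ 206 ^ 27 ^ 95 ^ 15 ^ 218 = 230

230


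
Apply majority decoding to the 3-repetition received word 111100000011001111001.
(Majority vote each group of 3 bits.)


Groups: 111, 100, 000, 011, 001, 111, 001
Majority votes: 1001010

1001010


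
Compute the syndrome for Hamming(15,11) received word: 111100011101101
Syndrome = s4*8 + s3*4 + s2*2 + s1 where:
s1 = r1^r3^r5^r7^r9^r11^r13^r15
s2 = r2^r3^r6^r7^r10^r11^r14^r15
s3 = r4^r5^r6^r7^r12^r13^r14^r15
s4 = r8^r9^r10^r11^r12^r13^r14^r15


s1=1, s2=0, s3=0, s4=0

Syndrome = 1 (error at position 1)


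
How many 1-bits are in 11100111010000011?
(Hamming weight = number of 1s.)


Counting 1s in 11100111010000011

9


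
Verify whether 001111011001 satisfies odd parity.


Number of 1s: 7

Yes, parity is correct (7 ones)


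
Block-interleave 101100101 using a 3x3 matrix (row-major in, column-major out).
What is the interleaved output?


Matrix:
  101
  100
  101
Read columns: 111000101

111000101


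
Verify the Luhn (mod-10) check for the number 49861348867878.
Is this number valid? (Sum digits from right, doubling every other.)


Luhn sum = 90
90 mod 10 = 0

Valid (Luhn sum mod 10 = 0)


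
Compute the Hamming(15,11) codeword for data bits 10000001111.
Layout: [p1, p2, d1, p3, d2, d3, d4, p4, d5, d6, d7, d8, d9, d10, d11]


Parity bits: p1=1, p2=1, p3=0, p4=0

111000000001111


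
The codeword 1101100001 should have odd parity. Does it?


Number of 1s: 5

Yes, parity is correct (5 ones)


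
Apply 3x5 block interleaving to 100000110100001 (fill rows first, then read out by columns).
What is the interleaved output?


Matrix:
  10000
  01101
  00001
Read columns: 100010010000011

100010010000011


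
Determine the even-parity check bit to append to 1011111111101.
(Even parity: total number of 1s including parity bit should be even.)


Number of 1s in data: 11
Parity bit: 1

1


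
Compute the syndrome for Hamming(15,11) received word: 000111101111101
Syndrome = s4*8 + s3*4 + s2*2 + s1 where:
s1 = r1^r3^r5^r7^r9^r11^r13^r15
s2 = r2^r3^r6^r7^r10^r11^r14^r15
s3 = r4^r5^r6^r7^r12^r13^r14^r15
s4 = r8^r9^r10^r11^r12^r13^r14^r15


s1=0, s2=1, s3=1, s4=0

Syndrome = 6 (error at position 6)


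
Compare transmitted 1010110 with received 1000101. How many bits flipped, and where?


XOR: 0010011

3 error(s) at position(s): 2, 5, 6


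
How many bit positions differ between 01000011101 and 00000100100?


XOR: 01000111001
Count of 1s: 5

5


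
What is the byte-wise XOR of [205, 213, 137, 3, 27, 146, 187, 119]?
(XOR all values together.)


XOR chain: 205 ^ 213 ^ 137 ^ 3 ^ 27 ^ 146 ^ 187 ^ 119 = 215

215


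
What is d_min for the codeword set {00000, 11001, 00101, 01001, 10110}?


Comparing all pairs, minimum distance: 1
Can detect 0 errors, correct 0 errors

1


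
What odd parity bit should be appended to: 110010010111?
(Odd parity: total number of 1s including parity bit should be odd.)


Number of 1s in data: 7
Parity bit: 0

0


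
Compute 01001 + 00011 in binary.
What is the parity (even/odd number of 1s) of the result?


01001 = 9
00011 = 3
Sum = 12 = 1100
1s count = 2

even parity (2 ones in 1100)


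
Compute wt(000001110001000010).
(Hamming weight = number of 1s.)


Counting 1s in 000001110001000010

5


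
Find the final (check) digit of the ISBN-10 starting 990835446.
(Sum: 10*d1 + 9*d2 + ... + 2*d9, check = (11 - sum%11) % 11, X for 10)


Weighted sum: 310
310 mod 11 = 2

Check digit: 9


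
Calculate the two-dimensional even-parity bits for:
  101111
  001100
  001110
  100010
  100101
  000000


Row parities: 101010
Column parities: 101010

Row P: 101010, Col P: 101010, Corner: 1


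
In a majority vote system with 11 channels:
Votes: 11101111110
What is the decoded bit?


Ones: 9 out of 11
Threshold: 6

1 (9/11 voted 1)


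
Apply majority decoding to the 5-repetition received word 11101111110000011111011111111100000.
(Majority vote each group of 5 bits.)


Groups: 11101, 11111, 00000, 11111, 01111, 11111, 00000
Majority votes: 1101110

1101110


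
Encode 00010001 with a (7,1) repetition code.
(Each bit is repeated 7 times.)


Each bit -> 7 copies

00000000000000000000011111110000000000000000000001111111


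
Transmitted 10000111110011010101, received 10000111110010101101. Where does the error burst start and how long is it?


XOR: 00000000000001111000

Burst at position 13, length 4


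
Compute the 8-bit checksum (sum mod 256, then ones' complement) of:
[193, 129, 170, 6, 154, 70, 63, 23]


Sum = 808 mod 256 = 40
Complement = 215

215


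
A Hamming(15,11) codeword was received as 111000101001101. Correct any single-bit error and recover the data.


Syndrome = 0: no error detected

Data: 10011001101 (no errors)


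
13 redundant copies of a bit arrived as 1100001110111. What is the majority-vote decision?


Ones: 8 out of 13
Threshold: 7

1 (8/13 voted 1)


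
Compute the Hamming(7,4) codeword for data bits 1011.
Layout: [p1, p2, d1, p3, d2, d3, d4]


Parity bits: p1=0, p2=1, p3=0

0110011


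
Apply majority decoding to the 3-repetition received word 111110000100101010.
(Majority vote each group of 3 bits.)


Groups: 111, 110, 000, 100, 101, 010
Majority votes: 110010

110010


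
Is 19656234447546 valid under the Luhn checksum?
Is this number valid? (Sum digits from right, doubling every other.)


Luhn sum = 70
70 mod 10 = 0

Valid (Luhn sum mod 10 = 0)


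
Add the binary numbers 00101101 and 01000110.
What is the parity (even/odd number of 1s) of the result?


00101101 = 45
01000110 = 70
Sum = 115 = 1110011
1s count = 5

odd parity (5 ones in 1110011)


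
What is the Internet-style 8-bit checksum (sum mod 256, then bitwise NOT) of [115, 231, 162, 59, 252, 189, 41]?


Sum = 1049 mod 256 = 25
Complement = 230

230


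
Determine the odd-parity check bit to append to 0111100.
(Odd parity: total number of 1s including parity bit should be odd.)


Number of 1s in data: 4
Parity bit: 1

1


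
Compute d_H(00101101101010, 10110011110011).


XOR: 10011110011001
Count of 1s: 8

8


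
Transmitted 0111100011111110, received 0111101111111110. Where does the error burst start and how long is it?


XOR: 0000001100000000

Burst at position 6, length 2


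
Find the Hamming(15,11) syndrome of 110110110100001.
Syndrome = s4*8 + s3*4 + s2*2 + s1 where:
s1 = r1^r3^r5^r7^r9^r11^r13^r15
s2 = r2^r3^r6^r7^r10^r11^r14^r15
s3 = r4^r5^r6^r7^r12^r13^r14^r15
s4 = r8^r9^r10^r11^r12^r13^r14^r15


s1=0, s2=0, s3=0, s4=1

Syndrome = 8 (error at position 8)


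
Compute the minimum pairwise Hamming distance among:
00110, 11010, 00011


Comparing all pairs, minimum distance: 2
Can detect 1 errors, correct 0 errors

2


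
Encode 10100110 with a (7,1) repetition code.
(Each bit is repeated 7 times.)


Each bit -> 7 copies

11111110000000111111100000000000000111111111111110000000


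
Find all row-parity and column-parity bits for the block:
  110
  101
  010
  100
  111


Row parities: 00111
Column parities: 010

Row P: 00111, Col P: 010, Corner: 1


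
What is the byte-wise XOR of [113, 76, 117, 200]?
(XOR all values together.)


XOR chain: 113 ^ 76 ^ 117 ^ 200 = 128

128


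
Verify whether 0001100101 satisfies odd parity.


Number of 1s: 4

No, parity error (4 ones)


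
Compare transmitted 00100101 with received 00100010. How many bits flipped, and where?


XOR: 00000111

3 error(s) at position(s): 5, 6, 7


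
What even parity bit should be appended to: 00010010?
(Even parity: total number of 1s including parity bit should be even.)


Number of 1s in data: 2
Parity bit: 0

0


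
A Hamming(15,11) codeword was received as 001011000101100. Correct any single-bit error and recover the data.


Syndrome = 11: error at position 11

Data: 11100111100 (corrected bit 11)


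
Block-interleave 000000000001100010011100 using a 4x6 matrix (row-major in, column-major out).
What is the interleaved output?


Matrix:
  000000
  000001
  100010
  011100
Read columns: 001000010001000100100100

001000010001000100100100


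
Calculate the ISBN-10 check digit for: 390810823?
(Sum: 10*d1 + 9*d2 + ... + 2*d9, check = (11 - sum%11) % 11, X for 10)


Weighted sum: 217
217 mod 11 = 8

Check digit: 3


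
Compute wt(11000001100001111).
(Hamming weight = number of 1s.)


Counting 1s in 11000001100001111

8


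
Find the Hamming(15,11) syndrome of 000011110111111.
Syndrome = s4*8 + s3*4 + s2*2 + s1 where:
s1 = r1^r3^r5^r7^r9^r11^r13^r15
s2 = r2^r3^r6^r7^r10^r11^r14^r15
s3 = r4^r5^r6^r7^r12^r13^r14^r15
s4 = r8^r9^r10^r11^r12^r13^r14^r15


s1=1, s2=0, s3=1, s4=1

Syndrome = 13 (error at position 13)


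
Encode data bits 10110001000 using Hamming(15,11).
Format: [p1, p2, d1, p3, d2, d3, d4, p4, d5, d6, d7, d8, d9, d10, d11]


Parity bits: p1=0, p2=1, p3=1, p4=1

011101110001000


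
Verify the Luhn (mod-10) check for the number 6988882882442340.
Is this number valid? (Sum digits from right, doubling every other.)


Luhn sum = 90
90 mod 10 = 0

Valid (Luhn sum mod 10 = 0)


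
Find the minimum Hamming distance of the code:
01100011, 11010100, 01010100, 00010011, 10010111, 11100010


Comparing all pairs, minimum distance: 1
Can detect 0 errors, correct 0 errors

1


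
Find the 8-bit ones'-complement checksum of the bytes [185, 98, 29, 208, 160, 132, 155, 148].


Sum = 1115 mod 256 = 91
Complement = 164

164


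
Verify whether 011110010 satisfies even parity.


Number of 1s: 5

No, parity error (5 ones)


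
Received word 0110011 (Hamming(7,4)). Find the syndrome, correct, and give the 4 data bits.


Syndrome = 0: no error detected

Data: 1011 (no errors)


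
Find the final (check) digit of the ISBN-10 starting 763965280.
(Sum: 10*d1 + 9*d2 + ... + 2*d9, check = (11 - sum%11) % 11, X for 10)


Weighted sum: 304
304 mod 11 = 7

Check digit: 4


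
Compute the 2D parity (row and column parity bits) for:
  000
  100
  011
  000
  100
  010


Row parities: 010011
Column parities: 001

Row P: 010011, Col P: 001, Corner: 1


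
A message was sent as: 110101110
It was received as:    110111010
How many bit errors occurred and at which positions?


XOR: 000010100

2 error(s) at position(s): 4, 6


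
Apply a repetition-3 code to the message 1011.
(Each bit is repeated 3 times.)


Each bit -> 3 copies

111000111111


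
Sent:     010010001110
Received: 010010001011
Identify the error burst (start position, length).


XOR: 000000000101

Burst at position 9, length 3


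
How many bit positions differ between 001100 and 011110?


XOR: 010010
Count of 1s: 2

2


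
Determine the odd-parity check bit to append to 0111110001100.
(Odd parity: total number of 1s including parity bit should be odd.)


Number of 1s in data: 7
Parity bit: 0

0


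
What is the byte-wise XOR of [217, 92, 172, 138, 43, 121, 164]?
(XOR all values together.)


XOR chain: 217 ^ 92 ^ 172 ^ 138 ^ 43 ^ 121 ^ 164 = 85

85


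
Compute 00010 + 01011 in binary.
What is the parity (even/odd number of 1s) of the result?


00010 = 2
01011 = 11
Sum = 13 = 1101
1s count = 3

odd parity (3 ones in 1101)


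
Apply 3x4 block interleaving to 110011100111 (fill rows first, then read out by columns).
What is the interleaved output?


Matrix:
  1100
  1110
  0111
Read columns: 110111011001

110111011001


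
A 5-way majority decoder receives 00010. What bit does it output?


Ones: 1 out of 5
Threshold: 3

0 (1/5 voted 1)


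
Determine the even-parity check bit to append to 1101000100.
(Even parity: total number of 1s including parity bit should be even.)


Number of 1s in data: 4
Parity bit: 0

0


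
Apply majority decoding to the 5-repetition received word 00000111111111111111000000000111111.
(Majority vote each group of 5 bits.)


Groups: 00000, 11111, 11111, 11111, 00000, 00001, 11111
Majority votes: 0111001

0111001


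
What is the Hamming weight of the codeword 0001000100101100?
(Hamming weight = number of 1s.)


Counting 1s in 0001000100101100

5


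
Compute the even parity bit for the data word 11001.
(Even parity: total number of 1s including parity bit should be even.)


Number of 1s in data: 3
Parity bit: 1

1


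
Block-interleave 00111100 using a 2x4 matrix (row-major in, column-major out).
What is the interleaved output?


Matrix:
  0011
  1100
Read columns: 01011010

01011010


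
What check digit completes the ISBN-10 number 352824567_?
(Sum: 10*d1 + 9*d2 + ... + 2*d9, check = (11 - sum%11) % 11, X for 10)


Weighted sum: 231
231 mod 11 = 0

Check digit: 0


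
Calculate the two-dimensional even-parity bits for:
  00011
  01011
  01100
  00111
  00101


Row parities: 01010
Column parities: 00110

Row P: 01010, Col P: 00110, Corner: 0


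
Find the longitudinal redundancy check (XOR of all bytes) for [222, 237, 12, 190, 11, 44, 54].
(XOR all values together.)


XOR chain: 222 ^ 237 ^ 12 ^ 190 ^ 11 ^ 44 ^ 54 = 144

144


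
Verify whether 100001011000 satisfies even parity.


Number of 1s: 4

Yes, parity is correct (4 ones)


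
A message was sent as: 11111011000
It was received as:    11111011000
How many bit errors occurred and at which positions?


XOR: 00000000000

0 errors (received matches sent)


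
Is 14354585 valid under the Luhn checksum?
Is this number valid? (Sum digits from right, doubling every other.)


Luhn sum = 42
42 mod 10 = 2

Invalid (Luhn sum mod 10 = 2)


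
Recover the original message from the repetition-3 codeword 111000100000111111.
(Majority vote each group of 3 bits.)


Groups: 111, 000, 100, 000, 111, 111
Majority votes: 100011

100011


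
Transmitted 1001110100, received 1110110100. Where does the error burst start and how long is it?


XOR: 0111000000

Burst at position 1, length 3


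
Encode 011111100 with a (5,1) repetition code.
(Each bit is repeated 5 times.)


Each bit -> 5 copies

000001111111111111111111111111111110000000000


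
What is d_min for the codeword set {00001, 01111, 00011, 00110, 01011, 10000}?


Comparing all pairs, minimum distance: 1
Can detect 0 errors, correct 0 errors

1


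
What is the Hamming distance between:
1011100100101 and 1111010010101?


XOR: 0100110110000
Count of 1s: 5

5


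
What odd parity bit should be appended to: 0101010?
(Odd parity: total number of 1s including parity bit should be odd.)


Number of 1s in data: 3
Parity bit: 0

0


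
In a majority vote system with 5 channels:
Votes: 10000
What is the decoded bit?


Ones: 1 out of 5
Threshold: 3

0 (1/5 voted 1)


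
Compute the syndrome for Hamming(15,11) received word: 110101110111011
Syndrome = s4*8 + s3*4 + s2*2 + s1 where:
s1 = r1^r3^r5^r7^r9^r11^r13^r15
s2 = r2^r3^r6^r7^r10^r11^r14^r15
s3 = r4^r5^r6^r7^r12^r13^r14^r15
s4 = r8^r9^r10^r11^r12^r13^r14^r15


s1=0, s2=1, s3=0, s4=0

Syndrome = 2 (error at position 2)


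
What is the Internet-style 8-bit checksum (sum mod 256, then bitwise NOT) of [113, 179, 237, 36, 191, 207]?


Sum = 963 mod 256 = 195
Complement = 60

60


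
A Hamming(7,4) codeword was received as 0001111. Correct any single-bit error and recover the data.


Syndrome = 0: no error detected

Data: 0111 (no errors)


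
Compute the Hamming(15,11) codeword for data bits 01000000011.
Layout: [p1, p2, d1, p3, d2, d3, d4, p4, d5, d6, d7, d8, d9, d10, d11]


Parity bits: p1=0, p2=0, p3=1, p4=0

000110000000011


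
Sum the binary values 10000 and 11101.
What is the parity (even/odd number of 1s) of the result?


10000 = 16
11101 = 29
Sum = 45 = 101101
1s count = 4

even parity (4 ones in 101101)


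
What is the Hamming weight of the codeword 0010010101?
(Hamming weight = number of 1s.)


Counting 1s in 0010010101

4


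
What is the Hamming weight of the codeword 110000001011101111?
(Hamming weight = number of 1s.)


Counting 1s in 110000001011101111

10


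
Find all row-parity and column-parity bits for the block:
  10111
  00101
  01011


Row parities: 001
Column parities: 11001

Row P: 001, Col P: 11001, Corner: 1


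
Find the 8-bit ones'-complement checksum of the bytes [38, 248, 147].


Sum = 433 mod 256 = 177
Complement = 78

78


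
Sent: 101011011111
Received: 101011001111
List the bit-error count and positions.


XOR: 000000010000

1 error(s) at position(s): 7


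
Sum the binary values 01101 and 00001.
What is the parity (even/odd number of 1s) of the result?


01101 = 13
00001 = 1
Sum = 14 = 1110
1s count = 3

odd parity (3 ones in 1110)


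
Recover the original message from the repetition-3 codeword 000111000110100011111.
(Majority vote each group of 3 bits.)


Groups: 000, 111, 000, 110, 100, 011, 111
Majority votes: 0101011

0101011


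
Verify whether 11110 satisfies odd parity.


Number of 1s: 4

No, parity error (4 ones)


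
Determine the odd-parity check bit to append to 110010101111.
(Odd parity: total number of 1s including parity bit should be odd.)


Number of 1s in data: 8
Parity bit: 1

1


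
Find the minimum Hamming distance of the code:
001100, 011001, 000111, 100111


Comparing all pairs, minimum distance: 1
Can detect 0 errors, correct 0 errors

1


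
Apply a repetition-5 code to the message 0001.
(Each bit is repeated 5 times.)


Each bit -> 5 copies

00000000000000011111


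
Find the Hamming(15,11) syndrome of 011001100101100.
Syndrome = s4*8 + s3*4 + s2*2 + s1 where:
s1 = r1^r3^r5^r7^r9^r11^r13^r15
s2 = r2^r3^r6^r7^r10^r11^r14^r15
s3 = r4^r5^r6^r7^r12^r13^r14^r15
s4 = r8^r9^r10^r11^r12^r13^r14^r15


s1=1, s2=1, s3=0, s4=1

Syndrome = 11 (error at position 11)


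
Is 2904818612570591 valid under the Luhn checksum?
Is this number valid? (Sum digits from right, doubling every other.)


Luhn sum = 65
65 mod 10 = 5

Invalid (Luhn sum mod 10 = 5)


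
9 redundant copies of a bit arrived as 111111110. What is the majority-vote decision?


Ones: 8 out of 9
Threshold: 5

1 (8/9 voted 1)


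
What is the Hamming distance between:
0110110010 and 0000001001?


XOR: 0110111011
Count of 1s: 7

7


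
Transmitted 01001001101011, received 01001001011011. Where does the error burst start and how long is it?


XOR: 00000000110000

Burst at position 8, length 2


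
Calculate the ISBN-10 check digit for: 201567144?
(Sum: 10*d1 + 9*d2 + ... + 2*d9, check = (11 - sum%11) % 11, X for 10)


Weighted sum: 158
158 mod 11 = 4

Check digit: 7


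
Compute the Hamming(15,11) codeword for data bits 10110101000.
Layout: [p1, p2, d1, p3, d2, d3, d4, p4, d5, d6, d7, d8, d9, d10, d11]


Parity bits: p1=0, p2=0, p3=1, p4=0

001101100101000


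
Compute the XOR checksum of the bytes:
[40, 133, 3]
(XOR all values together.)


XOR chain: 40 ^ 133 ^ 3 = 174

174


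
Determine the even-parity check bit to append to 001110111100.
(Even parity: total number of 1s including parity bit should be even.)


Number of 1s in data: 7
Parity bit: 1

1


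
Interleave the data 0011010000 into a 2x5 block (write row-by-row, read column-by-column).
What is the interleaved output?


Matrix:
  00110
  10000
Read columns: 0100101000

0100101000


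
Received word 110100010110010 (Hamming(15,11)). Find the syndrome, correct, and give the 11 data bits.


Syndrome = 0: no error detected

Data: 00000110010 (no errors)


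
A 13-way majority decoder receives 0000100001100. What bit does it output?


Ones: 3 out of 13
Threshold: 7

0 (3/13 voted 1)


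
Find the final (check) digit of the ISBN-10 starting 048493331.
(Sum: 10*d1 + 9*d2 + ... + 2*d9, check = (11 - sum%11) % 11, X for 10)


Weighted sum: 220
220 mod 11 = 0

Check digit: 0


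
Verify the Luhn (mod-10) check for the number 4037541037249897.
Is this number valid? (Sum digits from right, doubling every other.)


Luhn sum = 82
82 mod 10 = 2

Invalid (Luhn sum mod 10 = 2)


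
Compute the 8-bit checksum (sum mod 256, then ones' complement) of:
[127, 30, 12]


Sum = 169 mod 256 = 169
Complement = 86

86


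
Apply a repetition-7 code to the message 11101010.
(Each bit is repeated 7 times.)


Each bit -> 7 copies

11111111111111111111100000001111111000000011111110000000


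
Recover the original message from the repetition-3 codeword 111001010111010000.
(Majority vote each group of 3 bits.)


Groups: 111, 001, 010, 111, 010, 000
Majority votes: 100100

100100


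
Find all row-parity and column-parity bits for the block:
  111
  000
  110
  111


Row parities: 1001
Column parities: 110

Row P: 1001, Col P: 110, Corner: 0


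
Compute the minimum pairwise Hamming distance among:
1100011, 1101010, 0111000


Comparing all pairs, minimum distance: 2
Can detect 1 errors, correct 0 errors

2


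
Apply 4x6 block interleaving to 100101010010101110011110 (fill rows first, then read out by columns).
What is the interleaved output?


Matrix:
  100101
  010010
  101110
  011110
Read columns: 101001010011101101111000

101001010011101101111000


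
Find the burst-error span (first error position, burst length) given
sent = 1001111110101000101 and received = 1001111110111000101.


XOR: 0000000000010000000

Burst at position 11, length 1


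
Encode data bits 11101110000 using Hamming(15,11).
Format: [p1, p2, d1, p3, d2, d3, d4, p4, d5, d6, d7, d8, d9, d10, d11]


Parity bits: p1=0, p2=0, p3=0, p4=1

001011011110000


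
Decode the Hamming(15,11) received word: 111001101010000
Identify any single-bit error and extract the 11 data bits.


Syndrome = 3: error at position 3

Data: 00111010000 (corrected bit 3)


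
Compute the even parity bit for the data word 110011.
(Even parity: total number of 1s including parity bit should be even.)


Number of 1s in data: 4
Parity bit: 0

0


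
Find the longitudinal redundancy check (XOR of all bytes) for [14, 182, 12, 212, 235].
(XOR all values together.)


XOR chain: 14 ^ 182 ^ 12 ^ 212 ^ 235 = 139

139


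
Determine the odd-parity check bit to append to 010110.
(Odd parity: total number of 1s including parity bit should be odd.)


Number of 1s in data: 3
Parity bit: 0

0


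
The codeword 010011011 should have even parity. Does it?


Number of 1s: 5

No, parity error (5 ones)


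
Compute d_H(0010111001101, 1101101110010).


XOR: 1111010111111
Count of 1s: 11

11


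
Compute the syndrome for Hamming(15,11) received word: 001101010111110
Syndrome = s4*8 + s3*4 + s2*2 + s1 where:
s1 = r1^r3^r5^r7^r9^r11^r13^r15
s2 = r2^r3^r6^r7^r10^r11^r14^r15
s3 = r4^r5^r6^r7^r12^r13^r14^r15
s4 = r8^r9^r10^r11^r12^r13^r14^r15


s1=1, s2=1, s3=1, s4=0

Syndrome = 7 (error at position 7)


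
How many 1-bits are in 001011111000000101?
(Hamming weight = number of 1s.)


Counting 1s in 001011111000000101

8


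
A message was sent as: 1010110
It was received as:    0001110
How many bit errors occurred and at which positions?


XOR: 1011000

3 error(s) at position(s): 0, 2, 3


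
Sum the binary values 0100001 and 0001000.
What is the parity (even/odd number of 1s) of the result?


0100001 = 33
0001000 = 8
Sum = 41 = 101001
1s count = 3

odd parity (3 ones in 101001)


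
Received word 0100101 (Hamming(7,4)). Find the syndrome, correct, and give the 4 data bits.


Syndrome = 0: no error detected

Data: 0101 (no errors)


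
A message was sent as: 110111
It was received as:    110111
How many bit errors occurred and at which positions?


XOR: 000000

0 errors (received matches sent)


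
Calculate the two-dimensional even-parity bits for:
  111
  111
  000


Row parities: 110
Column parities: 000

Row P: 110, Col P: 000, Corner: 0


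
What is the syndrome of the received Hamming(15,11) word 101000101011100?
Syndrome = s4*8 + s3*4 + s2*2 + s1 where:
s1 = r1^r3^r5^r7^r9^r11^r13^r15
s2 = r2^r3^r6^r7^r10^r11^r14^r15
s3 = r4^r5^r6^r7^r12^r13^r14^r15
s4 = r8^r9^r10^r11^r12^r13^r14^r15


s1=0, s2=1, s3=1, s4=0

Syndrome = 6 (error at position 6)


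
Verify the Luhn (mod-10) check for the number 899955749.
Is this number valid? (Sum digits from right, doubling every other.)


Luhn sum = 65
65 mod 10 = 5

Invalid (Luhn sum mod 10 = 5)


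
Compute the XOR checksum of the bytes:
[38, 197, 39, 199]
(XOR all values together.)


XOR chain: 38 ^ 197 ^ 39 ^ 199 = 3

3


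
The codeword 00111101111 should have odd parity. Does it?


Number of 1s: 8

No, parity error (8 ones)


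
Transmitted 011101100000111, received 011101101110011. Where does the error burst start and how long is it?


XOR: 000000001110100

Burst at position 8, length 5


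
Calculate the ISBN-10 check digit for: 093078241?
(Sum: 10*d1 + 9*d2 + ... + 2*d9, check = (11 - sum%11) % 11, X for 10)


Weighted sum: 209
209 mod 11 = 0

Check digit: 0


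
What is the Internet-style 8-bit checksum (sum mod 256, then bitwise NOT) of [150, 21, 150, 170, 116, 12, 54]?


Sum = 673 mod 256 = 161
Complement = 94

94


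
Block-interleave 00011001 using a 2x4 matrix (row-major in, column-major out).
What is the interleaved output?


Matrix:
  0001
  1001
Read columns: 01000011

01000011


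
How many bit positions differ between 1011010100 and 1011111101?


XOR: 0000101001
Count of 1s: 3

3


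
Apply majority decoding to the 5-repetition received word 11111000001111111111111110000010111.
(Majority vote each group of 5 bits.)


Groups: 11111, 00000, 11111, 11111, 11111, 00000, 10111
Majority votes: 1011101

1011101


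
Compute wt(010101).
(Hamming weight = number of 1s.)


Counting 1s in 010101

3


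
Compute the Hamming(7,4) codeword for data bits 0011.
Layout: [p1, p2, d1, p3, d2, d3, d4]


Parity bits: p1=1, p2=0, p3=0

1000011
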